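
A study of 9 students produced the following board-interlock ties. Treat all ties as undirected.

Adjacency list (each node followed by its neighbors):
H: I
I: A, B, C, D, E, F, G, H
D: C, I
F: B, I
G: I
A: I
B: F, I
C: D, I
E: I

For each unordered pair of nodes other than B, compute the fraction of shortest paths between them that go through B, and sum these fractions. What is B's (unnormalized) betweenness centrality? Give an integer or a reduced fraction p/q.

No shortest path between any pair of other nodes passes through B.
Summing the contributions gives betweenness(B) = 0.

0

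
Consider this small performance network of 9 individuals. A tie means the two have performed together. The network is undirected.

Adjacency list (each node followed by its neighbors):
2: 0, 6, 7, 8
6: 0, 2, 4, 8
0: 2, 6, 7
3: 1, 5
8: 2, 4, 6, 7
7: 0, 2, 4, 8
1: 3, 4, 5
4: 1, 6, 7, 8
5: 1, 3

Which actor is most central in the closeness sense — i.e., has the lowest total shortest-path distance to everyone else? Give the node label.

Farness (sum of distances to all others) for each node — 0:18, 1:15, 2:17, 3:21, 4:12, 5:21, 6:14, 7:14, 8:14.
The smallest farness is 12, for 4, so 4 has the highest closeness.

4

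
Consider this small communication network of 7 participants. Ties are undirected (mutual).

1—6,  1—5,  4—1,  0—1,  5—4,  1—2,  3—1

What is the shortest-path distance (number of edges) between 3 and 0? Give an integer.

One shortest route is 3 – 1 – 0, which uses 2 edges, and 3 and 0 are not directly tied, so nothing shorter exists. So d(3,0) = 2.

2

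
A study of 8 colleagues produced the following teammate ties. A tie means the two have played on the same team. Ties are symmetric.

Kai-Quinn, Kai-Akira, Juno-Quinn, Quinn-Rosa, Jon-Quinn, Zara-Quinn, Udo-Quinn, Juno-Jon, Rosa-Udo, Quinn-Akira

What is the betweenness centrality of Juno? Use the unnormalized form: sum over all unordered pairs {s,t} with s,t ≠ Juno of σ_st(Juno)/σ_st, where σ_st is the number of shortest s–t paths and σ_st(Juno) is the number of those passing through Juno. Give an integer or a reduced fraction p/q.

No shortest path between any pair of other nodes passes through Juno.
Summing the contributions gives betweenness(Juno) = 0.

0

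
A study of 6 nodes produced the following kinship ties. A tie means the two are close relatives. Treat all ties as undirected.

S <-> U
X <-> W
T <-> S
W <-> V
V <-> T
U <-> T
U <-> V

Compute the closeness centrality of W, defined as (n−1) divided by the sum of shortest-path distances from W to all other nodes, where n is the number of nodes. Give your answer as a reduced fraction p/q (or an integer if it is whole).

5/9

Distances from W: S:3, T:2, U:2, V:1, X:1. Sum = 9.
n = 6, so closeness = 5/9.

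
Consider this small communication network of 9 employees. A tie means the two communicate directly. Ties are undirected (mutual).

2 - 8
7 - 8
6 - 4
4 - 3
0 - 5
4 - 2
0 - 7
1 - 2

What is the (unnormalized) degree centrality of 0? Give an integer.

2

0 is directly tied to 5 and 7. That is 2 neighbors, so the degree of 0 is 2.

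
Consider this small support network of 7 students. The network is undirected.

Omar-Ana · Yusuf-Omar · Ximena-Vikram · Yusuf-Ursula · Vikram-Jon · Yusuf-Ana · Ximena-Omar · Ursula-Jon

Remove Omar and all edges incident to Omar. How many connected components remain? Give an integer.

1

Omar's neighbors (Ana, Ximena, and Yusuf) remain reachable from one another through other ties, so the rest of the network stays in one piece.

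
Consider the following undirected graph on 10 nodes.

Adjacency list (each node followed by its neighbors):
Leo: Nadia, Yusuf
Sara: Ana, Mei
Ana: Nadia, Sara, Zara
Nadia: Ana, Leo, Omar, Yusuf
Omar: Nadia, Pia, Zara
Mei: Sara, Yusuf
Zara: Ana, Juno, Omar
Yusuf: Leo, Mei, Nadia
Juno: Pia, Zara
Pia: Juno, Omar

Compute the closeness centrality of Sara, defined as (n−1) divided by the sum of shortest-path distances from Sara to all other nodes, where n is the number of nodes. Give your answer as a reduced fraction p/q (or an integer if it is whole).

3/7

Distances from Sara: Ana:1, Juno:3, Leo:3, Mei:1, Nadia:2, Omar:3, Pia:4, Yusuf:2, Zara:2. Sum = 21.
n = 10, so closeness = 9/21 = 3/7.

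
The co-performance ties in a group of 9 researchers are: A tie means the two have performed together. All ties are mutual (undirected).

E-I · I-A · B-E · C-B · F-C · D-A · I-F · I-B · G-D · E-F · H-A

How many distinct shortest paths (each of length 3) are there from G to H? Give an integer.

The shortest distance is 3, and the only length-3 path is G–D–A–H. So there is exactly 1 shortest path.

1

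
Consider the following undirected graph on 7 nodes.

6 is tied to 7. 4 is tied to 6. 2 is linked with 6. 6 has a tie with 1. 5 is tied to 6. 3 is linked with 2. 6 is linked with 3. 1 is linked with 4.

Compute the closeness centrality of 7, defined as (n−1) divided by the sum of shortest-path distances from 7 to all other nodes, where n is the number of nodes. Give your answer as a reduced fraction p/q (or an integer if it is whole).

Distances from 7: 1:2, 2:2, 3:2, 4:2, 5:2, 6:1. Sum = 11.
n = 7, so closeness = 6/11.

6/11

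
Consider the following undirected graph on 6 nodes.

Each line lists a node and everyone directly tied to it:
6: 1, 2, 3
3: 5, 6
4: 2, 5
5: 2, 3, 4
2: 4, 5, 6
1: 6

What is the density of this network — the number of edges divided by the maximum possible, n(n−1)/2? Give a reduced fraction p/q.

There are 7 edges and 6 nodes, so the maximum possible is C(6,2) = 15.
Density = 7/15.

7/15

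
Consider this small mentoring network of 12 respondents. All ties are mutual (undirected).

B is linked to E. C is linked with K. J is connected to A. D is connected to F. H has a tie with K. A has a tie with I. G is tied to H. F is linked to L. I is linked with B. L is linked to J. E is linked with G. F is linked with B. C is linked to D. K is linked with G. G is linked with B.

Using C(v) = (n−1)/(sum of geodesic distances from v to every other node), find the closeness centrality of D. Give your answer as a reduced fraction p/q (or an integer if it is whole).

11/27

Distances from D: A:4, B:2, C:1, E:3, F:1, G:3, H:3, I:3, J:3, K:2, L:2. Sum = 27.
n = 12, so closeness = 11/27.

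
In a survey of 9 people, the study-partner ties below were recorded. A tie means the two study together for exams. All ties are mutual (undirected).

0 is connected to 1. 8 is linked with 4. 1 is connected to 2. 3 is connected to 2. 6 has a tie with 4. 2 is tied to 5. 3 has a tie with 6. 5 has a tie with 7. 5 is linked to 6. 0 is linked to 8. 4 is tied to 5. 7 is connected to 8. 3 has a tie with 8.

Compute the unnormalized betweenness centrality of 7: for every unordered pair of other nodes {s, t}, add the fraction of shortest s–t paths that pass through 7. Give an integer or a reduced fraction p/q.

Pairs whose geodesics pass through 7 — 8–5: 1/2; 0–5: 1/3.
All other pairs contribute 0.
Summing the contributions gives betweenness(7) = 5/6.

5/6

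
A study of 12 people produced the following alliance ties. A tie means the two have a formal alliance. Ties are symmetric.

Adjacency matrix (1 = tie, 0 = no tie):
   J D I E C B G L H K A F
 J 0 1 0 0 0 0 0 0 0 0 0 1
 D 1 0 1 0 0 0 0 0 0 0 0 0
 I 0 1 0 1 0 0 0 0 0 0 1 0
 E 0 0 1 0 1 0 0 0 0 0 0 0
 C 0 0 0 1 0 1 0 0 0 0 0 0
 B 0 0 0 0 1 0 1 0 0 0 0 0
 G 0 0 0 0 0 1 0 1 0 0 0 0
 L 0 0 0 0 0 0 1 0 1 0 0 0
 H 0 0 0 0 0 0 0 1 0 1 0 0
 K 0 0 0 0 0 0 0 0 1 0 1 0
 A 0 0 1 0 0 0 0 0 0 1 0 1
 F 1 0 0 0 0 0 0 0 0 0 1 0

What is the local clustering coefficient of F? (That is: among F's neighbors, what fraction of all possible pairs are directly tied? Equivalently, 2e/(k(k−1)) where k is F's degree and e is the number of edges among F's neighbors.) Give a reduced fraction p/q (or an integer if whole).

F's neighbors: A and J (k = 2).
Possible neighbor pairs: C(2,2) = 1. Edges among them: none → e = 0.
Clustering(F) = 0/1.

0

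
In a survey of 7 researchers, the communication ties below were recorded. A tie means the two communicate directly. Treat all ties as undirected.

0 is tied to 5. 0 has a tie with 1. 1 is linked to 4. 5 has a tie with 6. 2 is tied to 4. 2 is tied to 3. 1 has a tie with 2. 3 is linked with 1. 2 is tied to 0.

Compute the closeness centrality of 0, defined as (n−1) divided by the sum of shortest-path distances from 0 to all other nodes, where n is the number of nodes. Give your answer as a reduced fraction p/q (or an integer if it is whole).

2/3

Distances from 0: 1:1, 2:1, 3:2, 4:2, 5:1, 6:2. Sum = 9.
n = 7, so closeness = 6/9 = 2/3.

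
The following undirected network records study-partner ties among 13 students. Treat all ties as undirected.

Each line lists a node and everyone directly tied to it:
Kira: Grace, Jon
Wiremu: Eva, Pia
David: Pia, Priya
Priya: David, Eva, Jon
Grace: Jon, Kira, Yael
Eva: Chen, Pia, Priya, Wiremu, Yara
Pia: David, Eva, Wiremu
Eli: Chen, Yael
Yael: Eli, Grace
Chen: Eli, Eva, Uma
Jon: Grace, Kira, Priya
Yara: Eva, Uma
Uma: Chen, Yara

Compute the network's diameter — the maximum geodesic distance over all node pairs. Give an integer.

5

Eccentricity of each node (its greatest distance to any other): Chen:4, David:4, Eli:4, Eva:3, Grace:4, Jon:4, Kira:5, Pia:4, Priya:3, Uma:5, Wiremu:4, Yael:4, Yara:4.
The maximum eccentricity is 5, realized for instance by the pair Uma–Kira via Uma – Chen – Eva – Priya – Jon – Kira. So the diameter is 5.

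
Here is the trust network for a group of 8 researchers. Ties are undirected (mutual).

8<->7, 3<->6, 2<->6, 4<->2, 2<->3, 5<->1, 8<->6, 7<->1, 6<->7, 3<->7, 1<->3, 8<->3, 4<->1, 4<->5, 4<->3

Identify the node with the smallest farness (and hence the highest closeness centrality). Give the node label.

3

Farness (sum of distances to all others) for each node — 1:10, 2:11, 3:8, 4:10, 5:14, 6:11, 7:10, 8:12.
The smallest farness is 8, for 3, so 3 has the highest closeness.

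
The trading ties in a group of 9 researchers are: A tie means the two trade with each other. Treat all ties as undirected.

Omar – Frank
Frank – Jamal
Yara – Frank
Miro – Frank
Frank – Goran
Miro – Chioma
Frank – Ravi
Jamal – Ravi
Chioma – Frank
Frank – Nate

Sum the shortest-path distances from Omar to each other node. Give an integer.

Distances from Omar: Chioma:2, Frank:1, Goran:2, Jamal:2, Miro:2, Nate:2, Ravi:2, Yara:2.
Sum = 2 + 1 + 2 + 2 + 2 + 2 + 2 + 2 = 15.

15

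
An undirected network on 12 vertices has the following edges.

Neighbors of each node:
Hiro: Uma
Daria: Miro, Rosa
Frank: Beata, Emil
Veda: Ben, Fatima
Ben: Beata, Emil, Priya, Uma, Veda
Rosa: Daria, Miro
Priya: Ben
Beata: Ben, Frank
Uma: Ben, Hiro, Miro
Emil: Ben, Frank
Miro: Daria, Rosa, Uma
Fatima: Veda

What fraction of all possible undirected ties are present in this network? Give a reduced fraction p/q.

13/66

There are 13 edges and 12 nodes, so the maximum possible is C(12,2) = 66.
Density = 13/66.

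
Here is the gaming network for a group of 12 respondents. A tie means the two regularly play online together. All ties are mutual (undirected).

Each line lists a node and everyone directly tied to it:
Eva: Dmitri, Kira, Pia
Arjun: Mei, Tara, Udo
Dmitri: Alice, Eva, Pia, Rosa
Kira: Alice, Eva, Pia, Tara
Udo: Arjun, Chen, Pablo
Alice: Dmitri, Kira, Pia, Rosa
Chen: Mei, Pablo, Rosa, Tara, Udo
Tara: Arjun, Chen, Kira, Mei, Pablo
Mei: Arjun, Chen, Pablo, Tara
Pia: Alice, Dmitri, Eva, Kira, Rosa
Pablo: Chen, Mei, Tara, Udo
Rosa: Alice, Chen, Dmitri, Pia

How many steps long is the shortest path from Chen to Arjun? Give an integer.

One shortest route is Chen – Udo – Arjun, which uses 2 edges, and Chen and Arjun are not directly tied, so nothing shorter exists. So d(Chen,Arjun) = 2.

2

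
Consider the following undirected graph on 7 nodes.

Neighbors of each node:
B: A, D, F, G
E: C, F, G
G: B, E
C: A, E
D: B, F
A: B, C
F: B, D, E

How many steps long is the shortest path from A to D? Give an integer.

One shortest route is A – B – D, which uses 2 edges, and A and D are not directly tied, so nothing shorter exists. So d(A,D) = 2.

2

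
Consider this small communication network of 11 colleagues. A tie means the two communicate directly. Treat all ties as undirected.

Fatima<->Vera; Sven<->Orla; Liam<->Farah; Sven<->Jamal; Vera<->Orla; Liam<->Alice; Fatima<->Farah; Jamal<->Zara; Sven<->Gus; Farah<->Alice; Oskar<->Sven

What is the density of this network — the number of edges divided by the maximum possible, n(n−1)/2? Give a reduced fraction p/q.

There are 11 edges and 11 nodes, so the maximum possible is C(11,2) = 55.
Density = 11/55 = 1/5.

1/5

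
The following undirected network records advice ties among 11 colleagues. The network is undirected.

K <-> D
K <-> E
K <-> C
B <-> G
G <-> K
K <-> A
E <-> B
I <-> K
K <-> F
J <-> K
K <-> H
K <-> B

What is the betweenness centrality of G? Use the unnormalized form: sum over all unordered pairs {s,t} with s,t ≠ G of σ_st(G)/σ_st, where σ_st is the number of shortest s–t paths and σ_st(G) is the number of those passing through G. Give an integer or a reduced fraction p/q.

No shortest path between any pair of other nodes passes through G.
Summing the contributions gives betweenness(G) = 0.

0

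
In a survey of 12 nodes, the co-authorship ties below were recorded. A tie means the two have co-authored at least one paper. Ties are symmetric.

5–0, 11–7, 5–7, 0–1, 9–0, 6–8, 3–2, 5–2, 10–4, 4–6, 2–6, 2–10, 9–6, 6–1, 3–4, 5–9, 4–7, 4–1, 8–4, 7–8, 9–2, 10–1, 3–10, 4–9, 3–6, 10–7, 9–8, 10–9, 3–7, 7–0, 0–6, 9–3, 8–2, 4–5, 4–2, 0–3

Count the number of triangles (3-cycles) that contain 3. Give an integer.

3's neighbors: 0, 2, 4, 6, 7, 9, and 10.
Neighbor pairs that are themselves tied: 3–0–6; 3–0–7; 3–0–9; 3–2–4; 3–2–6; 3–2–9; 3–2–10; 3–4–6; 3–4–7; 3–4–9; 3–4–10; 3–6–9; 3–7–10; 3–9–10. Each forms one triangle with 3, for 14 in total.

14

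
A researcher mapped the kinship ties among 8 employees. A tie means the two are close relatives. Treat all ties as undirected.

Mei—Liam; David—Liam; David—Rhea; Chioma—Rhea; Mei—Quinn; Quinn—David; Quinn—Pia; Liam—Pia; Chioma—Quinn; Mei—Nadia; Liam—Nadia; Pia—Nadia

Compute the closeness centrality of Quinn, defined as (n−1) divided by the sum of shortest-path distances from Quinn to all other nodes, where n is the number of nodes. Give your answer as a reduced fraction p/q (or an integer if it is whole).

7/10

Distances from Quinn: Chioma:1, David:1, Liam:2, Mei:1, Nadia:2, Pia:1, Rhea:2. Sum = 10.
n = 8, so closeness = 7/10.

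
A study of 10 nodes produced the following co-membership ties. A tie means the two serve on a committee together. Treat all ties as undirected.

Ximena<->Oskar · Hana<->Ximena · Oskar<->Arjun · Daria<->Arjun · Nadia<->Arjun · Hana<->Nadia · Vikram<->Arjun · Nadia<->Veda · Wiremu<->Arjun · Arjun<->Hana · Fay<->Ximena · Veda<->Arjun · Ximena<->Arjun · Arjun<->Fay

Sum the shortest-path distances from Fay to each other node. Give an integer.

16

Distances from Fay: Arjun:1, Daria:2, Hana:2, Nadia:2, Oskar:2, Veda:2, Vikram:2, Wiremu:2, Ximena:1.
Sum = 1 + 2 + 2 + 2 + 2 + 2 + 2 + 2 + 1 = 16.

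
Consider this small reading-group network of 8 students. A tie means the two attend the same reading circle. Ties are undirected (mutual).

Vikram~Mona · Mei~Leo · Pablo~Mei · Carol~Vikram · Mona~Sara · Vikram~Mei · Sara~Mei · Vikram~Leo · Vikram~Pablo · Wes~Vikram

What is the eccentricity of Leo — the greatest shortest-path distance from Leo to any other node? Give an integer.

Distances from Leo: Carol:2, Mei:1, Mona:2, Pablo:2, Sara:2, Vikram:1, Wes:2.
The largest is 2 (to Pablo, Sara, Wes, Mona, and Carol), so the eccentricity of Leo is 2.

2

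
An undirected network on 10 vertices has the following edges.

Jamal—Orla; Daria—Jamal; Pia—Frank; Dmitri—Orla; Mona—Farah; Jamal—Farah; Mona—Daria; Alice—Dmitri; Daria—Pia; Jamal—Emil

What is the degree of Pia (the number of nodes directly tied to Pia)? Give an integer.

Pia is directly tied to Daria and Frank. That is 2 neighbors, so the degree of Pia is 2.

2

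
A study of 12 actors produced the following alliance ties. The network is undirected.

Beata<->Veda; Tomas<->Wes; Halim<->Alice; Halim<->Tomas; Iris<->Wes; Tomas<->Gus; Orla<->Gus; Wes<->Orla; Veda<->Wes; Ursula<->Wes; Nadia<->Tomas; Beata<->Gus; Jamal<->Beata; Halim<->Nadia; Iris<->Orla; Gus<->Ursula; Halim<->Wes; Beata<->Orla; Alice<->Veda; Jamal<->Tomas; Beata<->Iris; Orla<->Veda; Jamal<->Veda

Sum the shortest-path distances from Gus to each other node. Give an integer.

19

Distances from Gus: Alice:3, Beata:1, Halim:2, Iris:2, Jamal:2, Nadia:2, Orla:1, Tomas:1, Ursula:1, Veda:2, Wes:2.
Sum = 3 + 1 + 2 + 2 + 2 + 2 + 1 + 1 + 1 + 2 + 2 = 19.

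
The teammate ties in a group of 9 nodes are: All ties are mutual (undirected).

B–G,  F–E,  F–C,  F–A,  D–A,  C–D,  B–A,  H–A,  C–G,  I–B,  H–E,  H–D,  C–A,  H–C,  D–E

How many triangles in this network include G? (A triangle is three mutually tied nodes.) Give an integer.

G's neighbors are B and C, but none of them are tied to each other, so no triangle contains G.

0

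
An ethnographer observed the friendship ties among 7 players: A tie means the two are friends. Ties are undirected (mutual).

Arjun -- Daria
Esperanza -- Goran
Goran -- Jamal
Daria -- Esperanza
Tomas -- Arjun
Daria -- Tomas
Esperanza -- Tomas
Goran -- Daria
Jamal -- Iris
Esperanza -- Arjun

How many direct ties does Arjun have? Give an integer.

3

Arjun is directly tied to Daria, Esperanza, and Tomas. That is 3 neighbors, so the degree of Arjun is 3.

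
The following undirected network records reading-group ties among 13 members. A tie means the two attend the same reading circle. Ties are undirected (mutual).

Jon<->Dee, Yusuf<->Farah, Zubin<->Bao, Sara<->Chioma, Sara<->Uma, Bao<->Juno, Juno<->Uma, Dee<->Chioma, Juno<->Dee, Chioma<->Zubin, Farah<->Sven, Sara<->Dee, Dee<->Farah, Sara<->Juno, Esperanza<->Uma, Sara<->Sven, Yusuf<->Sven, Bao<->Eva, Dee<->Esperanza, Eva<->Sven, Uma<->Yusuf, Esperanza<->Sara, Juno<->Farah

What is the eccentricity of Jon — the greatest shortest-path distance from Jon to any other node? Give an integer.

Distances from Jon: Bao:3, Chioma:2, Dee:1, Esperanza:2, Eva:4, Farah:2, Juno:2, Sara:2, Sven:3, Uma:3, Yusuf:3, Zubin:3.
The largest is 4 (to Eva), so the eccentricity of Jon is 4.

4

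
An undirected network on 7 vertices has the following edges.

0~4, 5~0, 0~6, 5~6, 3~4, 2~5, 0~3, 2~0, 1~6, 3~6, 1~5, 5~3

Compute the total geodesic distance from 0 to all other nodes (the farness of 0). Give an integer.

7

Distances from 0: 1:2, 2:1, 3:1, 4:1, 5:1, 6:1.
Sum = 2 + 1 + 1 + 1 + 1 + 1 = 7.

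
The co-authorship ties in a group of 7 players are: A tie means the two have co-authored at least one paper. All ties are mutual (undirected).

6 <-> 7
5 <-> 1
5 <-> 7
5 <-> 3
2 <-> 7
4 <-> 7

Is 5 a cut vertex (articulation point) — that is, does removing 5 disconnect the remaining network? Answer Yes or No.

Yes

Removing 5 leaves {1} with no path to {2, 4, 6, and 7}, so the network splits into 3 components. 5 is a cut vertex.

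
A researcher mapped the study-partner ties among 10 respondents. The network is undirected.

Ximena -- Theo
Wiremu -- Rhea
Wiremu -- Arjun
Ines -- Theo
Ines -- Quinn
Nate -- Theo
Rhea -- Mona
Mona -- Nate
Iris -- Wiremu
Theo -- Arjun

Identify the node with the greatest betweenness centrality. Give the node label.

Unnormalized betweenness of each node: Arjun:11, Ines:8, Iris:0, Mona:4, Nate:13/2, Quinn:0, Rhea:7/2, Theo:45/2, Wiremu:23/2, Ximena:0.
Theo has the largest value, 45/2, making it the main broker — the node through which the most shortest paths run.

Theo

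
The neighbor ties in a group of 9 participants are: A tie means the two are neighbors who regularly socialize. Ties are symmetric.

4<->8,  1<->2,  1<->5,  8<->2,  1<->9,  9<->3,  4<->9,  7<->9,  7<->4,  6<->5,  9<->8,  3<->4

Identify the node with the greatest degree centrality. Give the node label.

Degrees — 1:3, 2:2, 3:2, 4:4, 5:2, 6:1, 7:2, 8:3, 9:5.
The maximum is 5, attained only by 9.

9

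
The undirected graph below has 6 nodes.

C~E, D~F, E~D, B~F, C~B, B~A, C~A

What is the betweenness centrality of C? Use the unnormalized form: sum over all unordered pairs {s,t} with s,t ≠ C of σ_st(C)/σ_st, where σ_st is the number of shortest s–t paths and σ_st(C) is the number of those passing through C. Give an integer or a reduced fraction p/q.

Pairs whose geodesics pass through C — E–A: 1; E–B: 1; A–D: 1/2.
All other pairs contribute 0.
Summing the contributions gives betweenness(C) = 5/2.

5/2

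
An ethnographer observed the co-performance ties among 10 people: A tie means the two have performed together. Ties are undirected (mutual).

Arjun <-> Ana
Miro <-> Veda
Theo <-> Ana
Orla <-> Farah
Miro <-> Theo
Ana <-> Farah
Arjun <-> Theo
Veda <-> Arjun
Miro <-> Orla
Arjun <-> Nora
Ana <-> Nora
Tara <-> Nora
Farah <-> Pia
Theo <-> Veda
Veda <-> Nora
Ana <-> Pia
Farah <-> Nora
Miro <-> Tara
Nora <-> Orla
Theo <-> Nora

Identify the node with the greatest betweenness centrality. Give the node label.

Unnormalized betweenness of each node: Ana:21/4, Arjun:7/12, Farah:13/4, Miro:5/2, Nora:65/6, Orla:7/4, Pia:0, Tara:1/4, Theo:17/6, Veda:3/4.
Nora has the largest value, 65/6, making it the main broker — the node through which the most shortest paths run.

Nora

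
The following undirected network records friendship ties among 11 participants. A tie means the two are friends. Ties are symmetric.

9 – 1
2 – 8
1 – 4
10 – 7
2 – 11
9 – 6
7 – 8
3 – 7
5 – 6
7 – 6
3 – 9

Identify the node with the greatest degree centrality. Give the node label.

Degrees — 1:2, 2:2, 3:2, 4:1, 5:1, 6:3, 7:4, 8:2, 9:3, 10:1, 11:1.
The maximum is 4, attained only by 7.

7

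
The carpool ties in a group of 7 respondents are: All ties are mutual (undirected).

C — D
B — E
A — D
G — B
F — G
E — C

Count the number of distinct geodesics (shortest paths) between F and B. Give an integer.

1

The shortest distance is 2, and the only length-2 path is F–G–B. So there is exactly 1 shortest path.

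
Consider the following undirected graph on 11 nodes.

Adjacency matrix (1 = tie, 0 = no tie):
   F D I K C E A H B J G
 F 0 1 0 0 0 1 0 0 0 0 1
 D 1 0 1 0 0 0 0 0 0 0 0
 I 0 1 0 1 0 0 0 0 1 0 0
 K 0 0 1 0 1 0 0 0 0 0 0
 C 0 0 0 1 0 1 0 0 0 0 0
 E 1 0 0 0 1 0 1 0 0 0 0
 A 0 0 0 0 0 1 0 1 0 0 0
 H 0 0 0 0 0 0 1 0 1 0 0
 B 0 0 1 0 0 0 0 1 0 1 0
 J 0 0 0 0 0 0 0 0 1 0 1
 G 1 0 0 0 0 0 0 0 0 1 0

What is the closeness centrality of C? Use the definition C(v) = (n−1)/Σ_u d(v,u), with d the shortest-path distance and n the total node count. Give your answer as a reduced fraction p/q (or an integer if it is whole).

Distances from C: A:2, B:3, D:3, E:1, F:2, G:3, H:3, I:2, J:4, K:1. Sum = 24.
n = 11, so closeness = 10/24 = 5/12.

5/12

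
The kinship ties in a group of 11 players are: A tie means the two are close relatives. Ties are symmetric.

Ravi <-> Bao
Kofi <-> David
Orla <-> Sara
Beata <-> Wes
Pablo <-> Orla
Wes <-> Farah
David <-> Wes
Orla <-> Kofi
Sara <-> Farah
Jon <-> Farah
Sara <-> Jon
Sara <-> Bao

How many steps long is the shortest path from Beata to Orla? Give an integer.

One shortest route is Beata – Wes – David – Kofi – Orla, which uses 4 edges, and at distance 3 from Beata we only reach {Jon, Kofi, Sara}, which does not include Orla. So d(Beata,Orla) = 4.

4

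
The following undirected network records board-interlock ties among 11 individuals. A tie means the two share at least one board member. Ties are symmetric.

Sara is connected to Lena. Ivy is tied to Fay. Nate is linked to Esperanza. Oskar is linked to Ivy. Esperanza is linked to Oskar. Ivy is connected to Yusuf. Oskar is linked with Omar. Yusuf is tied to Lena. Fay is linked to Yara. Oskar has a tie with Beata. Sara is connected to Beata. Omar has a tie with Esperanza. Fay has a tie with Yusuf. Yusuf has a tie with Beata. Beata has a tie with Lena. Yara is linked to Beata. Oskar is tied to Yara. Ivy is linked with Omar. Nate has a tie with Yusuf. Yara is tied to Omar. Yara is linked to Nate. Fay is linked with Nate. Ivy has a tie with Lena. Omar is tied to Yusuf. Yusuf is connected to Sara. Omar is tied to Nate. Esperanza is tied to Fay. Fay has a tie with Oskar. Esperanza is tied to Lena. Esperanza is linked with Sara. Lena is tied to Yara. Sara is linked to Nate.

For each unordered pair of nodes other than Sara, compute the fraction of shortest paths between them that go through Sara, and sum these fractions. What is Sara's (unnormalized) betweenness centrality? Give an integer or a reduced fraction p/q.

67/60

Pairs whose geodesics pass through Sara — Lena–Nate: 1/4; Yusuf–Esperanza: 1/5; Esperanza–Beata: 1/3; Beata–Nate: 1/3.
All other pairs contribute 0.
Summing the contributions gives betweenness(Sara) = 67/60.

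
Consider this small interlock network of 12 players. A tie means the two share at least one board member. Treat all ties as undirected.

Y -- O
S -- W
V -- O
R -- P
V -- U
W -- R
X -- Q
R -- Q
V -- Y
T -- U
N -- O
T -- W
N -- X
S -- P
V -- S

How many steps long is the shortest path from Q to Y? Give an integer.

4

One shortest route is Q – X – N – O – Y, which uses 4 edges, and at distance 3 from Q we only reach {O, S, T}, which does not include Y. So d(Q,Y) = 4.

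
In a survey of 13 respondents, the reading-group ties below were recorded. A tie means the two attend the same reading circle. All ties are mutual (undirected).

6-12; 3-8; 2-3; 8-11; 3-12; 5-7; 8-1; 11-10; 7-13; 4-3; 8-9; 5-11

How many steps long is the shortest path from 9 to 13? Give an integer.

One shortest route is 9 – 8 – 11 – 5 – 7 – 13, which uses 5 edges, and at distance 4 from 9 we only reach {6, 7}, which does not include 13. So d(9,13) = 5.

5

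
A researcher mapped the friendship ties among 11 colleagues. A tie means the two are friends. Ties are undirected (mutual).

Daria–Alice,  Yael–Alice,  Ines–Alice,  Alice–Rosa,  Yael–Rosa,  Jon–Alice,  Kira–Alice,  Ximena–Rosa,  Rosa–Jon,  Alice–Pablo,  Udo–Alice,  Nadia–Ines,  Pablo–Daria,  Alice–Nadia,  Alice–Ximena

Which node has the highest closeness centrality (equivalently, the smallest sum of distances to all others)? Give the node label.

Alice

Farness (sum of distances to all others) for each node — Alice:10, Daria:18, Ines:18, Jon:18, Kira:19, Nadia:18, Pablo:18, Rosa:16, Udo:19, Ximena:18, Yael:18.
The smallest farness is 10, for Alice, so Alice has the highest closeness.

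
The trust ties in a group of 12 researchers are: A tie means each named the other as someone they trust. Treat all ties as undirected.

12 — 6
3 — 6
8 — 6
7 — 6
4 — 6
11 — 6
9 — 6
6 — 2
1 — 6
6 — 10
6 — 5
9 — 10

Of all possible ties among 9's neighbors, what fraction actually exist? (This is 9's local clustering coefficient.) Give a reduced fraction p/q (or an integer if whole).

1

9's neighbors: 6 and 10 (k = 2).
Possible neighbor pairs: C(2,2) = 1. Edges among them: 6–10 → e = 1.
Clustering(9) = 1/1.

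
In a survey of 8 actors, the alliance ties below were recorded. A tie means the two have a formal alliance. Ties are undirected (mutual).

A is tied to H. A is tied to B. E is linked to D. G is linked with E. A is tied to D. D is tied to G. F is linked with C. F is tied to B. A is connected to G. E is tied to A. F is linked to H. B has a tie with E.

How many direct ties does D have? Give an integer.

D is directly tied to A, E, and G. That is 3 neighbors, so the degree of D is 3.

3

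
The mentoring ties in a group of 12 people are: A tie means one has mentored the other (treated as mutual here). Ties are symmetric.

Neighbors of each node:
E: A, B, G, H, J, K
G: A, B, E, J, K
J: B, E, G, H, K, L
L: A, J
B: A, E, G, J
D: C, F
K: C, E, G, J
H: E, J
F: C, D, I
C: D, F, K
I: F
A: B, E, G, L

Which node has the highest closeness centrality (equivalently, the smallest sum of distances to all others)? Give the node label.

Farness (sum of distances to all others) for each node — A:26, B:26, C:23, D:31, E:20, F:30, G:21, H:28, I:40, J:20, K:19, L:28.
The smallest farness is 19, for K, so K has the highest closeness.

K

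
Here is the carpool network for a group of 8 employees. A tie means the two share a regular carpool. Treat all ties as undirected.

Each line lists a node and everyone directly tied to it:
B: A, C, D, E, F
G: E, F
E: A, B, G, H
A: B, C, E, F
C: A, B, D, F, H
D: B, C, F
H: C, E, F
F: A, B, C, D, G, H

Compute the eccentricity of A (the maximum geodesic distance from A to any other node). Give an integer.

2

Distances from A: B:1, C:1, D:2, E:1, F:1, G:2, H:2.
The largest is 2 (to D, H, and G), so the eccentricity of A is 2.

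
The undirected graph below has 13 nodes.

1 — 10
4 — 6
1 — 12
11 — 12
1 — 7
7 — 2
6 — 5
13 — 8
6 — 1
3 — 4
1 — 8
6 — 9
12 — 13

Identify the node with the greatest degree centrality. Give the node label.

Degrees — 1:5, 2:1, 3:1, 4:2, 5:1, 6:4, 7:2, 8:2, 9:1, 10:1, 11:1, 12:3, 13:2.
The maximum is 5, attained only by 1.

1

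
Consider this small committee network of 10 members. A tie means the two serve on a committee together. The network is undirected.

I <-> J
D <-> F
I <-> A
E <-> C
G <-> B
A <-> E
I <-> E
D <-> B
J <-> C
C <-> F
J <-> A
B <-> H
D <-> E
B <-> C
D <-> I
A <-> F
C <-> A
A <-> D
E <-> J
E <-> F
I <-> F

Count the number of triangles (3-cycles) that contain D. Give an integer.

6

D's neighbors: A, B, E, F, and I.
Neighbor pairs that are themselves tied: D–A–E; D–A–F; D–A–I; D–E–F; D–E–I; D–F–I. Each forms one triangle with D, for 6 in total.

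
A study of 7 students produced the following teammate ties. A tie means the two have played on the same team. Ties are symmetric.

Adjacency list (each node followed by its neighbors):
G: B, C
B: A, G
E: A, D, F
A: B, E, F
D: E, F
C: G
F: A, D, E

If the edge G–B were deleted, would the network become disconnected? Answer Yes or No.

Yes

Without the G–B edge there is no alternate route between G and B, so the network disconnects. It is a bridge.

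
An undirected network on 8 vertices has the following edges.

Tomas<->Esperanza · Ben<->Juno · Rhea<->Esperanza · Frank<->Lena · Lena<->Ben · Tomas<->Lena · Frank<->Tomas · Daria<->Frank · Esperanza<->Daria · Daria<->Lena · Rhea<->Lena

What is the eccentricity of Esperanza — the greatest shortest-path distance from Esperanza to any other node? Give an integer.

Distances from Esperanza: Ben:3, Daria:1, Frank:2, Juno:4, Lena:2, Rhea:1, Tomas:1.
The largest is 4 (to Juno), so the eccentricity of Esperanza is 4.

4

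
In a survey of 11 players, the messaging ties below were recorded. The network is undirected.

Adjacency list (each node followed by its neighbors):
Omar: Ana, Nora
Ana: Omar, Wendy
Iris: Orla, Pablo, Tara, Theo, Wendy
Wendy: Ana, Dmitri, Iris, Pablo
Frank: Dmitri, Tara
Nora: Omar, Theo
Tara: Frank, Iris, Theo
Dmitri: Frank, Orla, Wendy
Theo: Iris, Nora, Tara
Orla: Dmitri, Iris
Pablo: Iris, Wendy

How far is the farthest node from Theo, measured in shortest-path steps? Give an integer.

Distances from Theo: Ana:3, Dmitri:3, Frank:2, Iris:1, Nora:1, Omar:2, Orla:2, Pablo:2, Tara:1, Wendy:2.
The largest is 3 (to Dmitri and Ana), so the eccentricity of Theo is 3.

3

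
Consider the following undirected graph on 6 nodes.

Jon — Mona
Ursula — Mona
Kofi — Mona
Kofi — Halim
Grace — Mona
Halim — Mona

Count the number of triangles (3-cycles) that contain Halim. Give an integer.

Halim's neighbors: Kofi and Mona.
Neighbor pairs that are themselves tied: Halim–Kofi–Mona. Each forms one triangle with Halim, for 1 in total.

1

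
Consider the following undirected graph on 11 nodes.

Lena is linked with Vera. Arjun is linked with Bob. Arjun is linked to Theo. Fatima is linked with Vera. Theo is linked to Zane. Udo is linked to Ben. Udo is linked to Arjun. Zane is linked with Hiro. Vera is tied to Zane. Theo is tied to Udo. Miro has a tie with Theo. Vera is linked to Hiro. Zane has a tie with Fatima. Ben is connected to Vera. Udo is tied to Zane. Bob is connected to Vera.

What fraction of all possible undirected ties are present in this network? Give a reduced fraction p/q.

There are 16 edges and 11 nodes, so the maximum possible is C(11,2) = 55.
Density = 16/55.

16/55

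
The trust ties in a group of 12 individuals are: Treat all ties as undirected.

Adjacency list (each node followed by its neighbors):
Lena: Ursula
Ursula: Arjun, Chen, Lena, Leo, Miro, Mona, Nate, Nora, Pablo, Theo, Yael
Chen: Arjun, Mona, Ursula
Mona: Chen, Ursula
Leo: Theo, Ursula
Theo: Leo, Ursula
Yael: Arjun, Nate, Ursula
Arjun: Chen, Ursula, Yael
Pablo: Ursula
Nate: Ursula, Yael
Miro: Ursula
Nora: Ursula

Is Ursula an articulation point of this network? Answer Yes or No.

Yes

Removing Ursula leaves {Nora} with no path to {Arjun, Chen, Mona, Nate, and Yael}, so the network splits into 6 components. Ursula is a cut vertex.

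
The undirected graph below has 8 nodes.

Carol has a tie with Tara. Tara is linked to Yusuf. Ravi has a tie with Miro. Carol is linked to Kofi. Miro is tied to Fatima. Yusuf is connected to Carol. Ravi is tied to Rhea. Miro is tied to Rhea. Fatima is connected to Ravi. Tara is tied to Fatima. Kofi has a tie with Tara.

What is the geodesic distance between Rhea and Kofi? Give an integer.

One shortest route is Rhea – Miro – Fatima – Tara – Kofi, which uses 4 edges, and at distance 3 from Rhea we only reach {Tara}, which does not include Kofi. So d(Rhea,Kofi) = 4.

4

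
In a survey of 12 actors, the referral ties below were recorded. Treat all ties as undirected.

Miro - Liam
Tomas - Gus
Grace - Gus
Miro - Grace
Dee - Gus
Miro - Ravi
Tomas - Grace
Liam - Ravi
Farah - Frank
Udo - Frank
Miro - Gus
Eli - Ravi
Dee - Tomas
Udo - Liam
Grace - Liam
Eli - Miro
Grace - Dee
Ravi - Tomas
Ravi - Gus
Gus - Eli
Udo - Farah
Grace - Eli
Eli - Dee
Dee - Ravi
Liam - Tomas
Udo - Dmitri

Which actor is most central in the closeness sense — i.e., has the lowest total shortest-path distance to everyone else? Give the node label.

Farness (sum of distances to all others) for each node — Dee:24, Dmitri:31, Eli:24, Farah:30, Frank:30, Grace:19, Gus:23, Liam:17, Miro:20, Ravi:19, Tomas:20, Udo:21.
The smallest farness is 17, for Liam, so Liam has the highest closeness.

Liam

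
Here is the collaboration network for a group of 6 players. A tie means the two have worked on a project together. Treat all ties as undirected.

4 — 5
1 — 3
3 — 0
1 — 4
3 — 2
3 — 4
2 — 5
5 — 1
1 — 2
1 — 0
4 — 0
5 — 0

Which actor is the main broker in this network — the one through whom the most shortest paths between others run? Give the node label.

1

Unnormalized betweenness of each node: 0:1/4, 1:11/12, 2:1/4, 3:2/3, 4:1/4, 5:2/3.
1 has the largest value, 11/12, making it the main broker — the node through which the most shortest paths run.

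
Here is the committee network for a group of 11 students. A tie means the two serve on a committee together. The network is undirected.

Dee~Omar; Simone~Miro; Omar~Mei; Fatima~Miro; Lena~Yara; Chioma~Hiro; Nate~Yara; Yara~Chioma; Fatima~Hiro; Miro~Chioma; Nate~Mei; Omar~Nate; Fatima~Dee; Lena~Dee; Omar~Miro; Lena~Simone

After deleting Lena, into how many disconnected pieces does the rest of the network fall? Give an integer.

Lena's neighbors (Dee, Simone, and Yara) remain reachable from one another through other ties, so the rest of the network stays in one piece.

1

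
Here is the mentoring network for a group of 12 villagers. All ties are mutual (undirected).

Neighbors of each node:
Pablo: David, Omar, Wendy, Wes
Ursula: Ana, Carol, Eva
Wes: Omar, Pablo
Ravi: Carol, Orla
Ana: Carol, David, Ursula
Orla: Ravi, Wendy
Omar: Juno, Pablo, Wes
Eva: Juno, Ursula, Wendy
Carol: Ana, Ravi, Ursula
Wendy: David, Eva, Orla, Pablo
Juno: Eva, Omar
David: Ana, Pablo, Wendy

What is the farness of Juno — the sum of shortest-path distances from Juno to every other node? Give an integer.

Distances from Juno: Ana:3, Carol:3, David:3, Eva:1, Omar:1, Orla:3, Pablo:2, Ravi:4, Ursula:2, Wendy:2, Wes:2.
Sum = 3 + 3 + 3 + 1 + 1 + 3 + 2 + 4 + 2 + 2 + 2 = 26.

26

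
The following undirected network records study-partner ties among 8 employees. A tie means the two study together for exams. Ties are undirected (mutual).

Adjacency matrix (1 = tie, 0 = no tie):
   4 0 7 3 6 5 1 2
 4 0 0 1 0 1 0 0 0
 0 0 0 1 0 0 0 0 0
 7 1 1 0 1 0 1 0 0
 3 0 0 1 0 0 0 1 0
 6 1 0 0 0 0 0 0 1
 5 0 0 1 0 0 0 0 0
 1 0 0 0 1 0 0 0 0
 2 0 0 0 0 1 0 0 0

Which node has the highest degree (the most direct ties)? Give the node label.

Degrees — 0:1, 1:1, 2:1, 3:2, 4:2, 5:1, 6:2, 7:4.
The maximum is 4, attained only by 7.

7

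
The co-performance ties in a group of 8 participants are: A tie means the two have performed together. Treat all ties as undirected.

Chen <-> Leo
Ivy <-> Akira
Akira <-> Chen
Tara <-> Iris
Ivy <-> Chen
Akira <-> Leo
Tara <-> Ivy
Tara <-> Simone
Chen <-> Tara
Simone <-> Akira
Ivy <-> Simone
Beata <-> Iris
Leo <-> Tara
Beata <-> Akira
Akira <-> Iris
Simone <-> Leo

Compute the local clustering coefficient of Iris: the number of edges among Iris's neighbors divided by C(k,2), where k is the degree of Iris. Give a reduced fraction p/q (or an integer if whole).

Iris's neighbors: Akira, Beata, and Tara (k = 3).
Possible neighbor pairs: C(3,2) = 3. Edges among them: Akira–Beata → e = 1.
Clustering(Iris) = 1/3.

1/3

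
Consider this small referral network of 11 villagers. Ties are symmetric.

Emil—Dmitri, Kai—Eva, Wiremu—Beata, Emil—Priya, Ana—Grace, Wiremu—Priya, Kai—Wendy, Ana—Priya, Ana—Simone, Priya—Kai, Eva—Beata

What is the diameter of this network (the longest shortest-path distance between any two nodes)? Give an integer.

4

Eccentricity of each node (its greatest distance to any other): Ana:3, Beata:4, Dmitri:4, Emil:3, Eva:4, Grace:4, Kai:3, Priya:2, Simone:4, Wendy:4, Wiremu:3.
The maximum eccentricity is 4, realized for instance by the pair Dmitri–Simone via Dmitri – Emil – Priya – Ana – Simone. So the diameter is 4.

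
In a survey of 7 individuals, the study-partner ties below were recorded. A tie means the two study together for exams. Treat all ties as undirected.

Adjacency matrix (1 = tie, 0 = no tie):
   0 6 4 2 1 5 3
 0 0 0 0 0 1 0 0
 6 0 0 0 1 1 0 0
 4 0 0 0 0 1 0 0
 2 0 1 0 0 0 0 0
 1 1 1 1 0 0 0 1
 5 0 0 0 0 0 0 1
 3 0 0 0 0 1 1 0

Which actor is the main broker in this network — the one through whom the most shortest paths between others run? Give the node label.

1

Unnormalized betweenness of each node: 0:0, 1:13, 2:0, 3:5, 4:0, 5:0, 6:5.
1 has the largest value, 13, making it the main broker — the node through which the most shortest paths run.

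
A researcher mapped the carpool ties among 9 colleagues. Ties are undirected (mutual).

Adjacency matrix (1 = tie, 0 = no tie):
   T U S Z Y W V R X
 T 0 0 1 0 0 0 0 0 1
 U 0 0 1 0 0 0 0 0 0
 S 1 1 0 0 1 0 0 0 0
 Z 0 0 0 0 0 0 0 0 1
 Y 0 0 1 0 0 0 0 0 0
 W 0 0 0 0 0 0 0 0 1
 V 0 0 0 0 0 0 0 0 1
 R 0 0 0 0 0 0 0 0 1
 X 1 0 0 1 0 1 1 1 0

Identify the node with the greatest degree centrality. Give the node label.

X

Degrees — R:1, S:3, T:2, U:1, V:1, W:1, X:5, Y:1, Z:1.
The maximum is 5, attained only by X.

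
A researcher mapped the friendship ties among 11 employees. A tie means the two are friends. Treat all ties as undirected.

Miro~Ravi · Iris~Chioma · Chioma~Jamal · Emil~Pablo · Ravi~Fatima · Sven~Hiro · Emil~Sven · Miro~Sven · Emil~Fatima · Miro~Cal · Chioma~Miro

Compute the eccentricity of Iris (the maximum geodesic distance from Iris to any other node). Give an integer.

Distances from Iris: Cal:3, Chioma:1, Emil:4, Fatima:4, Hiro:4, Jamal:2, Miro:2, Pablo:5, Ravi:3, Sven:3.
The largest is 5 (to Pablo), so the eccentricity of Iris is 5.

5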